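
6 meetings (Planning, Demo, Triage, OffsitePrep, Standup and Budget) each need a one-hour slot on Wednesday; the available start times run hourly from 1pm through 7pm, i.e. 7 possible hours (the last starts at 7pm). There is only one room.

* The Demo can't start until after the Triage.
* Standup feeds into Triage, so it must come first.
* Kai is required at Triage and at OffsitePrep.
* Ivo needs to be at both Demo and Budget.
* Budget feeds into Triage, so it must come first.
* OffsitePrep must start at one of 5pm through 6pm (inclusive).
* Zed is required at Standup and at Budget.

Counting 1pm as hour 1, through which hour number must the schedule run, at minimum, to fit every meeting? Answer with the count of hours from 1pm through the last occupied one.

6 hours

The precedence chain requires at least 3 distinct hours.
With at most 1 per hour and 6 meetings, at least 6 hours are needed.
OffsitePrep can't be placed before 5pm — that is hour 5 counting from 1pm — so the schedule must run through at least 5 hours.
6 works (last occupied hour: 6pm): for example Standup=1pm; Planning=6pm; Budget=2pm; Triage=3pm; Demo=4pm; OffsitePrep=5pm.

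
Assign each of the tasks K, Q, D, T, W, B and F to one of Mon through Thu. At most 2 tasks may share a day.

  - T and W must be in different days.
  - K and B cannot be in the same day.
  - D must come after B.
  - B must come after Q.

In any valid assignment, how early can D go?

Precedence pushes D to at least Wed.
D at Wed is achievable: T=Tue; W=Wed; F=Thu; D=Wed; K=Mon; B=Tue; Q=Mon.

Wed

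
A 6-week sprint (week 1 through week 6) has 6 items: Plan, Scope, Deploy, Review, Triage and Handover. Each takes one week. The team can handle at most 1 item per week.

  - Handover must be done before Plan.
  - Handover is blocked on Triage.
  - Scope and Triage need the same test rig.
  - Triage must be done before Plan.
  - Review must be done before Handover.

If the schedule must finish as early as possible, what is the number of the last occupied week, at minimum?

6

The precedence chain requires at least 3 distinct weeks.
With at most 1 per week and 6 tasks, at least 6 weeks are needed.
6 works (last occupied week: week 6): for example Deploy in week 6; Handover in week 3; Triage in week 1; Review in week 2; Scope in week 5; Plan in week 4.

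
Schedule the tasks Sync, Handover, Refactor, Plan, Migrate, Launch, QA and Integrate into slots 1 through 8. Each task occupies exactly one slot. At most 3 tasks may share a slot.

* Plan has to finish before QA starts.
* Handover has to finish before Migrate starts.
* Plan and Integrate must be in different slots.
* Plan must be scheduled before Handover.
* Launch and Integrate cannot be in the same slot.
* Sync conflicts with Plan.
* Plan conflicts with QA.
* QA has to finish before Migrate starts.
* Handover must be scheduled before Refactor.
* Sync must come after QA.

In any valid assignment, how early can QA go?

2

Precedence pushes QA to at least 2; downstream work caps QA at 7.
QA at 2 is achievable: Refactor in 3, Launch in 1, Integrate in 2, QA in 2, Handover in 2, Plan in 1, Sync in 3, Migrate in 3.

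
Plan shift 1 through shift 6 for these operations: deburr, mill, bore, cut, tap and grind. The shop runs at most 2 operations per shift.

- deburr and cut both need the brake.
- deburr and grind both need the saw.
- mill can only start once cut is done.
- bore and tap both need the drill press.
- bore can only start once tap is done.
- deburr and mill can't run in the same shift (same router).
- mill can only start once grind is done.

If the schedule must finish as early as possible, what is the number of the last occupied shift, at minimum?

The precedence chain requires at least 2 distinct shifts.
With at most 2 per shift and 6 operations, at least 3 shifts are needed.
3 works (last occupied shift: shift 3): for example tap in shift 2, deburr in shift 3, mill in shift 2, grind in shift 1, bore in shift 3, cut in shift 1.

3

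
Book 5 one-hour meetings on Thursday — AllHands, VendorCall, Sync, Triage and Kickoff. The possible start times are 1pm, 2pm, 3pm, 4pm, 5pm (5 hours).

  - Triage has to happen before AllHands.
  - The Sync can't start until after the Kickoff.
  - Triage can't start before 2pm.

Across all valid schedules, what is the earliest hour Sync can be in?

2pm

Precedence pushes Sync to at least 2pm.
Sync at 2pm is achievable: AllHands -> 3pm, Kickoff -> 1pm, Sync -> 2pm, VendorCall -> 1pm, Triage -> 2pm.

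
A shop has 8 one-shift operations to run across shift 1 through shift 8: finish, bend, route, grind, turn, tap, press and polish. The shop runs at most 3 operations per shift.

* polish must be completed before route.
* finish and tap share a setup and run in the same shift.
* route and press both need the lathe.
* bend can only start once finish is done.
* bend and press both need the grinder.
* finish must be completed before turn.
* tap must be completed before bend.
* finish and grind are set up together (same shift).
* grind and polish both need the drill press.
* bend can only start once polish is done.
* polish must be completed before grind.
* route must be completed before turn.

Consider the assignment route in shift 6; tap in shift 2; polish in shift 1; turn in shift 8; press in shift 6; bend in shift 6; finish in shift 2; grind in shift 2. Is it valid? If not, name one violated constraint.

Invalid. route and press both need the lathe.

The shop runs at most 3 operations per shift — holds.
tap must be completed before bend — holds.
route must be completed before turn — holds.
bend can only start once finish is done — holds.
grind and polish both need the drill press — holds.
bend and press both need the grinder — violated.
finish must be completed before turn — holds.
finish and grind are set up together (same shift) — holds.
bend can only start once polish is done — holds.
polish must be completed before grind — holds.
route and press both need the lathe — violated.
polish must be completed before route — holds.
finish and tap share a setup and run in the same shift — holds.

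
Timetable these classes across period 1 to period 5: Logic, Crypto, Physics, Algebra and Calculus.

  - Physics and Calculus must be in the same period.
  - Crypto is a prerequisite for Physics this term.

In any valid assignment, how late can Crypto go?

period 4

Downstream work caps Crypto at period 4.
Crypto at period 4 is achievable: Calculus=period 5; Algebra=period 1; Crypto=period 4; Logic=period 1; Physics=period 5.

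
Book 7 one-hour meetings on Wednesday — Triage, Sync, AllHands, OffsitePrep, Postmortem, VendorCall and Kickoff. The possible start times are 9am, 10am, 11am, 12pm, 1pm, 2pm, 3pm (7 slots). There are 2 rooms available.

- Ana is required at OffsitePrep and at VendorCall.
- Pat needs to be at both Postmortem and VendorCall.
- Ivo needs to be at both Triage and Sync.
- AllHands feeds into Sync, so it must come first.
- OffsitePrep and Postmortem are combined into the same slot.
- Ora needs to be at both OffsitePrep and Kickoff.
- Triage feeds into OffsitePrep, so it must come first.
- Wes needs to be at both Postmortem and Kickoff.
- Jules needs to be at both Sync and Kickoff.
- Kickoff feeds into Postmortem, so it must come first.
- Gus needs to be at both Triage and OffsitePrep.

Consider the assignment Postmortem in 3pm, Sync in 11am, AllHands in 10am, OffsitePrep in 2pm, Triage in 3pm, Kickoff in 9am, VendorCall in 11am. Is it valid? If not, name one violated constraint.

No — it violates: Triage feeds into OffsitePrep, so it must come first

Ivo needs to be at both Triage and Sync — holds.
Ora needs to be at both OffsitePrep and Kickoff — holds.
AllHands feeds into Sync, so it must come first — holds.
OffsitePrep and Postmortem are combined into the same slot — violated.
Jules needs to be at both Sync and Kickoff — holds.
Pat needs to be at both Postmortem and VendorCall — holds.
There are 2 rooms available — holds.
Ana is required at OffsitePrep and at VendorCall — holds.
Wes needs to be at both Postmortem and Kickoff — holds.
Triage feeds into OffsitePrep, so it must come first — violated.
Gus needs to be at both Triage and OffsitePrep — holds.
Kickoff feeds into Postmortem, so it must come first — holds.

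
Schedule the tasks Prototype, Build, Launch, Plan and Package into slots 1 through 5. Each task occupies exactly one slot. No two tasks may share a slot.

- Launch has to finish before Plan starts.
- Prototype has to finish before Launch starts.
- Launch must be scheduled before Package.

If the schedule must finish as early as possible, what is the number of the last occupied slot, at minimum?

5

The precedence chain requires at least 3 distinct slots.
With at most 1 per slot and 5 tasks, at least 5 slots are needed.
5 works (last occupied slot: 5): for example Plan=3, Launch=2, Package=4, Build=5, Prototype=1.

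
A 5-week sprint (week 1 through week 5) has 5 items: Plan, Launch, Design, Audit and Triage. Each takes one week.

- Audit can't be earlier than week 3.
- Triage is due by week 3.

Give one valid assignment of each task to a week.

Launch=week 1; Design=week 1; Triage=week 1; Audit=week 3; Plan=week 1

Checking: Audit=week 3 in [week 3,week 5]; Triage=week 1 in [week 1,week 3].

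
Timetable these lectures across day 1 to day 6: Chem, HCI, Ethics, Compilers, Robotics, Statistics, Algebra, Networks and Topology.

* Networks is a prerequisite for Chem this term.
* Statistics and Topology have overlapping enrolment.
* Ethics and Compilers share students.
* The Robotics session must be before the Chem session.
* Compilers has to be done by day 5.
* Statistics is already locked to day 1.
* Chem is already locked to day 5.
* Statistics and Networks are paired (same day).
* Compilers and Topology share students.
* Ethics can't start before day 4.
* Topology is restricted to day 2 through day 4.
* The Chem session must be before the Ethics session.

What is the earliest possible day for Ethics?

day 6

Ethics is available from day 4; precedence pushes Ethics to at least day 6.
Ethics at day 6 is achievable: Compilers -> day 1, Statistics -> day 1, Algebra -> day 1, Networks -> day 1, Robotics -> day 1, HCI -> day 1, Ethics -> day 6, Topology -> day 2, Chem -> day 5.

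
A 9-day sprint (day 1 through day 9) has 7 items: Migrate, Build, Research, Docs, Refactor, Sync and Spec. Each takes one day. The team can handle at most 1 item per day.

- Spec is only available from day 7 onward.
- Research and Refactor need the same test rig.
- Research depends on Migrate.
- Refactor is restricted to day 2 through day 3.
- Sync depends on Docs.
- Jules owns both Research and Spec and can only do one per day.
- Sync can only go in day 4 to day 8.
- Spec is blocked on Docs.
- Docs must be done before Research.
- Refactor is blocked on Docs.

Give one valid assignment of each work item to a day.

Migrate in day 3; Build in day 6; Research in day 5; Sync in day 4; Docs in day 1; Refactor in day 2; Spec in day 7

Checking: Migrate(day 3) before Research(day 5); Docs(day 1) before Sync(day 4); Docs(day 1) before Spec(day 7); Docs(day 1) before Research(day 5); Docs(day 1) before Refactor(day 2); Research(day 5) != Spec(day 7); Research(day 5) != Refactor(day 2); Refactor=day 2 in [day 2,day 3]; Sync=day 4 in [day 4,day 8]; Spec=day 7 in [day 7,day 9]; max 1 per day (cap 1).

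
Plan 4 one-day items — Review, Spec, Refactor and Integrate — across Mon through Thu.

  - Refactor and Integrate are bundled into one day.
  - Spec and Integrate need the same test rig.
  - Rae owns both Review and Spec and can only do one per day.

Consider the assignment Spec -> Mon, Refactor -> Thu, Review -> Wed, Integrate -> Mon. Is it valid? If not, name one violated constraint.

Refactor and Integrate are bundled into one day — violated.
Rae owns both Review and Spec and can only do one per day — holds.
Spec and Integrate need the same test rig — violated.

No — it violates: Spec and Integrate need the same test rig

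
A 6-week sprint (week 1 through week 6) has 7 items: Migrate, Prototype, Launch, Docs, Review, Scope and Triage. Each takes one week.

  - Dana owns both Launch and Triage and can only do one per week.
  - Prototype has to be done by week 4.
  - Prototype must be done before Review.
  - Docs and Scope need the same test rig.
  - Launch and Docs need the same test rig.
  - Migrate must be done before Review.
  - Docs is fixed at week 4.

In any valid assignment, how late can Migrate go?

week 5

Downstream work caps Migrate at week 5.
Migrate at week 5 is achievable: Prototype=week 1; Scope=week 1; Launch=week 1; Migrate=week 5; Triage=week 2; Docs=week 4; Review=week 6.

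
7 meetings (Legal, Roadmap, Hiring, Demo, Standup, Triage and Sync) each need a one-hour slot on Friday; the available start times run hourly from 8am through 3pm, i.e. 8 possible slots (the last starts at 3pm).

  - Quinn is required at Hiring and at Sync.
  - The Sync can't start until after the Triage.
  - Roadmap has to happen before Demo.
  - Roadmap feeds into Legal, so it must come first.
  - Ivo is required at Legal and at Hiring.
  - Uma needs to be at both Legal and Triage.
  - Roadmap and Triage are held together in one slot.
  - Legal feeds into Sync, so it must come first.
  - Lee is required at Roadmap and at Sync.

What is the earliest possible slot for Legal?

9am

Precedence pushes Legal to at least 9am; downstream work caps Legal at 2pm.
Legal at 9am is achievable: Sync in 10am; Demo in 9am; Standup in 8am; Roadmap in 8am; Legal in 9am; Hiring in 8am; Triage in 8am.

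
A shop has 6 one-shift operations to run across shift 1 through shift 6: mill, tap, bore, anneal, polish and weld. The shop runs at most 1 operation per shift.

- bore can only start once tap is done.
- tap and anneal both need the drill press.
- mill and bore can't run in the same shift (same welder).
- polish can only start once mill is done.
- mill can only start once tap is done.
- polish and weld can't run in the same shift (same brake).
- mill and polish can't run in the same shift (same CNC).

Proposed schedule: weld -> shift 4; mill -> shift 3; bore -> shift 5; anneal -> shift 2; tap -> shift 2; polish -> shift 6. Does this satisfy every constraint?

tap and anneal both need the drill press — violated.
polish and weld can't run in the same shift (same brake) — holds.
bore can only start once tap is done — holds.
polish can only start once mill is done — holds.
The shop runs at most 1 operation per shift — violated.
mill and polish can't run in the same shift (same CNC) — holds.
mill can only start once tap is done — holds.
mill and bore can't run in the same shift (same welder) — holds.

No — it violates: tap and anneal both need the drill press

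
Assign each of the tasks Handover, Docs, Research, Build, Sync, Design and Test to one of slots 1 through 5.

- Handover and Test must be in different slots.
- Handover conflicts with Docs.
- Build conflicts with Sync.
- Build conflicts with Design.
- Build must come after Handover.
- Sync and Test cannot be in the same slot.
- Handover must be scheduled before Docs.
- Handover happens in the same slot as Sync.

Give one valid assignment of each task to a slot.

Design=1, Sync=1, Research=1, Handover=1, Build=2, Test=2, Docs=2

Checking: Handover(1) before Build(2); Handover(1) before Docs(2); Handover(1) != Docs(2); Handover(1) != Test(2); Build(2) != Sync(1); Build(2) != Design(1); Sync(1) != Test(2); Handover = Sync = 1.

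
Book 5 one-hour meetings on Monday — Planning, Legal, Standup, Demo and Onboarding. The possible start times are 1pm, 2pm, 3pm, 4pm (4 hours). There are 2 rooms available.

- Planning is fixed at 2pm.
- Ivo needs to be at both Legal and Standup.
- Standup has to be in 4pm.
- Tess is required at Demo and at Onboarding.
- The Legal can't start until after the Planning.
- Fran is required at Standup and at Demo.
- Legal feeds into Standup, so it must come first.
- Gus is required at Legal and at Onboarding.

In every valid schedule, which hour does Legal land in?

3pm

Planning is fixed at 2pm and must come before Legal, so Legal is at least 3pm.
Standup is fixed at 4pm and must come after Legal, so Legal is at most 3pm.
So Legal must be 3pm.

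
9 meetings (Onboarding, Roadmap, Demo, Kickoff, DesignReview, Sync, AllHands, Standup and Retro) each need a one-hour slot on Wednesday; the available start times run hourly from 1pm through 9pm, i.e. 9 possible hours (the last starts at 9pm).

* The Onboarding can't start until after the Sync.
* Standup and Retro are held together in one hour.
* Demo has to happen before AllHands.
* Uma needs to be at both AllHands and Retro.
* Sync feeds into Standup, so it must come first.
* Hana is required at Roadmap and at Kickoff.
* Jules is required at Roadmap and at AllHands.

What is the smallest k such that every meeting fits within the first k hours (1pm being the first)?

The precedence chain requires at least 2 distinct hours.
Could 2 hours be enough, i.e. nothing placed later than 2pm? No: AllHands must come after Demo (at 1pm or later) → {2pm}; Onboarding must come after Sync (at 1pm or later) → {2pm}; Sync must come before Onboarding (at 2pm or earlier) → {1pm}; Standup must come after Sync (at 1pm or later) → {2pm}; Retro must be in the same hour as Standup (in {2pm}) → {2pm}; Retro can't share with AllHands (2pm) → nothing is left.
So 2 hours is not enough.
3 works (last occupied hour: 3pm): for example Standup=3pm; AllHands=2pm; Sync=1pm; DesignReview=1pm; Retro=3pm; Kickoff=2pm; Demo=1pm; Onboarding=2pm; Roadmap=1pm.

3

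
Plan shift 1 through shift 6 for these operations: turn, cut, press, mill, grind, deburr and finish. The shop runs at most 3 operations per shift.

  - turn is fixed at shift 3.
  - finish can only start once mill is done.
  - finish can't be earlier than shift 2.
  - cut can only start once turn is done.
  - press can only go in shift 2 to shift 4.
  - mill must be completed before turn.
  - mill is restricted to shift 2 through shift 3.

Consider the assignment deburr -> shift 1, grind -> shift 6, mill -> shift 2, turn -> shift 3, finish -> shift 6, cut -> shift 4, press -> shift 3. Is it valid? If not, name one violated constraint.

finish can't be earlier than shift 2 — holds.
cut can only start once turn is done — holds.
mill must be completed before turn — holds.
finish can only start once mill is done — holds.
mill is restricted to shift 2 through shift 3 — holds.
turn is fixed at shift 3 — holds.
The shop runs at most 3 operations per shift — holds.
press can only go in shift 2 to shift 4 — holds.

Yes, all constraints hold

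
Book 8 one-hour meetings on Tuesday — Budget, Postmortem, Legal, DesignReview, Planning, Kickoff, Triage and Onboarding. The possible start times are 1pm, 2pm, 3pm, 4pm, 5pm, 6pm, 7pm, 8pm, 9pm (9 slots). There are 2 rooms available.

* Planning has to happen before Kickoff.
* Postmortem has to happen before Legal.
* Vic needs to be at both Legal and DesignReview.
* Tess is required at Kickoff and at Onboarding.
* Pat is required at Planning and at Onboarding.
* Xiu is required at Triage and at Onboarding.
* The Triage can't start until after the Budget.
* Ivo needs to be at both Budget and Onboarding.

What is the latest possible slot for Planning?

Downstream work caps Planning at 8pm.
Planning at 8pm is achievable: Onboarding -> 3pm, Legal -> 2pm, Postmortem -> 1pm, DesignReview -> 3pm, Planning -> 8pm, Triage -> 2pm, Budget -> 1pm, Kickoff -> 9pm.

8pm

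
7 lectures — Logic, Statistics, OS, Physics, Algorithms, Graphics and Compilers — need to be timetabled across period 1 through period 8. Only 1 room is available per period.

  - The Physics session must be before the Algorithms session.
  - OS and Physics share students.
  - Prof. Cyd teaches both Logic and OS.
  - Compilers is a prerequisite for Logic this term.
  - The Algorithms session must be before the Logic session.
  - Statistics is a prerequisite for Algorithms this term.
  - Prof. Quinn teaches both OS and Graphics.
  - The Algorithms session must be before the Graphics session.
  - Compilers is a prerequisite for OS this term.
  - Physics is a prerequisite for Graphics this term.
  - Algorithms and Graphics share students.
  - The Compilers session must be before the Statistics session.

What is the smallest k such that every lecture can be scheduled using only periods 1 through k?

The precedence chain requires at least 4 distinct periods.
With at most 1 per period and 7 lectures, at least 7 periods are needed.
7 works (last occupied period: period 7): for example Compilers in period 1, Statistics in period 2, Algorithms in period 4, Graphics in period 6, Physics in period 3, Logic in period 5, OS in period 7.

7 periods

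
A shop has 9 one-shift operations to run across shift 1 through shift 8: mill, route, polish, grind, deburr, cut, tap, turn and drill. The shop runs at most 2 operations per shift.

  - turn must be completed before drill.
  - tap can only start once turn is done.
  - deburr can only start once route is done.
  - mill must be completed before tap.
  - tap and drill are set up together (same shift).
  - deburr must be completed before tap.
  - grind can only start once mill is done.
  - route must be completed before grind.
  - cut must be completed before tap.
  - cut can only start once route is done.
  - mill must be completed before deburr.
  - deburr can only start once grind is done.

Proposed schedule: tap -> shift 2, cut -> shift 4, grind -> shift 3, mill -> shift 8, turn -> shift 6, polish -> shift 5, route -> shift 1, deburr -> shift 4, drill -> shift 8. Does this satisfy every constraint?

No. mill must be completed before tap is not satisfied.

cut must be completed before tap — violated.
mill must be completed before deburr — violated.
tap can only start once turn is done — violated.
tap and drill are set up together (same shift) — violated.
deburr can only start once route is done — holds.
The shop runs at most 2 operations per shift — holds.
grind can only start once mill is done — violated.
route must be completed before grind — holds.
deburr can only start once grind is done — holds.
mill must be completed before tap — violated.
deburr must be completed before tap — violated.
cut can only start once route is done — holds.
turn must be completed before drill — holds.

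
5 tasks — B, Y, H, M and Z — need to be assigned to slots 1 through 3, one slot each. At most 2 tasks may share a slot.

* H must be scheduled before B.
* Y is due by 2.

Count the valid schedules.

24

Splitting on B: it can be 2 (6), 3 (18). Listing each branch's schedules as (Y, H, M, Z):
B=2: (1,1,2,3) (1,1,3,2) (1,1,3,3) (2,1,1,3) (2,1,3,1) (2,1,3,3) — 6.
B=3: (1,1,2,2) (1,1,2,3) (1,1,3,2) (1,2,1,2) (1,2,1,3) (1,2,2,1) (1,2,2,3) (1,2,3,1) (1,2,3,2) (2,1,1,2) (2,1,1,3) (2,1,2,1) (2,1,2,3) (2,1,3,1) (2,1,3,2) (2,2,1,1) (2,2,1,3) (2,2,3,1) — 18.
Summing: 6 + 18 = 24.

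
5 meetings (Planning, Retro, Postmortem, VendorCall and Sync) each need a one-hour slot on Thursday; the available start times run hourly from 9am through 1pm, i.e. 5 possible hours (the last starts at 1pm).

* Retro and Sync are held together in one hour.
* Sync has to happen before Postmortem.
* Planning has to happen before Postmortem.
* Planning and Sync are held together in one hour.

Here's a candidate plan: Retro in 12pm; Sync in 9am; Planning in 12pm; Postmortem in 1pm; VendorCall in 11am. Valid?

No — it violates: Planning and Sync are held together in one hour

Planning has to happen before Postmortem — holds.
Sync has to happen before Postmortem — holds.
Retro and Sync are held together in one hour — violated.
Planning and Sync are held together in one hour — violated.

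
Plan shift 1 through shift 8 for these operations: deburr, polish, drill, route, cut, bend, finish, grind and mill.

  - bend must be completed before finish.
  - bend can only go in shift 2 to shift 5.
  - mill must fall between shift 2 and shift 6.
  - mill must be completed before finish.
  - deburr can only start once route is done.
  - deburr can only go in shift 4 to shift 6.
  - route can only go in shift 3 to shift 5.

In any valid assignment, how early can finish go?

Precedence pushes finish to at least shift 3.
finish at shift 3 is achievable: cut in shift 1, deburr in shift 4, polish in shift 1, finish in shift 3, grind in shift 1, bend in shift 2, mill in shift 2, drill in shift 1, route in shift 3.

shift 3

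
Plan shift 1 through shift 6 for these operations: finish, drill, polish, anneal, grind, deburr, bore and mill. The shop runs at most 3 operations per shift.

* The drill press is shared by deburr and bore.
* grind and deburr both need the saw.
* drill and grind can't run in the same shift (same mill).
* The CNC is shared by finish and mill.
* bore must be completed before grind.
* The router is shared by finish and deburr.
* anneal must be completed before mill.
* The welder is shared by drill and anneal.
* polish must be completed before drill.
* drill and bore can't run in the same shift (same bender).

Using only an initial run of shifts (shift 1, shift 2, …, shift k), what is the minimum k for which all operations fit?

3

The precedence chain requires at least 2 distinct shifts.
With at most 3 per shift and 8 operations, at least 3 shifts are needed.
3 works (last occupied shift: shift 3): for example deburr in shift 2, grind in shift 3, finish in shift 3, drill in shift 2, anneal in shift 1, mill in shift 2, bore in shift 1, polish in shift 1.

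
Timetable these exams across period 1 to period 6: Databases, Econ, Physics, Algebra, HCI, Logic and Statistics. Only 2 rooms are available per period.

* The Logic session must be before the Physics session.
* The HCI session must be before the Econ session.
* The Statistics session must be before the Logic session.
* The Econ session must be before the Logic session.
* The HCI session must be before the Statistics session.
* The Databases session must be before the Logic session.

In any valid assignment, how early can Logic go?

period 3

Precedence pushes Logic to at least period 3; downstream work caps Logic at period 5.
Logic at period 3 is achievable: Logic -> period 3, Physics -> period 4, Algebra -> period 3, Statistics -> period 2, Econ -> period 2, Databases -> period 1, HCI -> period 1.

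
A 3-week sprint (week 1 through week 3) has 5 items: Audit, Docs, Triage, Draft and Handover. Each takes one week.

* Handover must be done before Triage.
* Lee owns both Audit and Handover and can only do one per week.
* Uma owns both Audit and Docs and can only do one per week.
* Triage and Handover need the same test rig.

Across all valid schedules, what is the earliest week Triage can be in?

Precedence pushes Triage to at least week 2.
Triage at week 2 is achievable: Audit -> week 2, Docs -> week 1, Handover -> week 1, Triage -> week 2, Draft -> week 1.

week 2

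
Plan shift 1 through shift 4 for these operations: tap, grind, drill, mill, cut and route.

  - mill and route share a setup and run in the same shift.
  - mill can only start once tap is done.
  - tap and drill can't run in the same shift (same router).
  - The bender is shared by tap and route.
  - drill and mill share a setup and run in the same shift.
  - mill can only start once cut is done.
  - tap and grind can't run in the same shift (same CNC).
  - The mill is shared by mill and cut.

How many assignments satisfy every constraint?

Splitting on tap: it can be shift 1 (18), shift 2 (15), shift 3 (9). Listing each branch's schedules as (grind, drill, mill, cut, route) by shift number:
tap=shift 1: (2,2,2,1,2) (2,3,3,1,3) (2,3,3,2,3) (2,4,4,1,4) (2,4,4,2,4) (2,4,4,3,4) (3,2,2,1,2) (3,3,3,1,3) (3,3,3,2,3) (3,4,4,1,4) (3,4,4,2,4) (3,4,4,3,4) (4,2,2,1,2) (4,3,3,1,3) (4,3,3,2,3) (4,4,4,1,4) (4,4,4,2,4) (4,4,4,3,4) — 18.
tap=shift 2: (1,3,3,1,3) (1,3,3,2,3) (1,4,4,1,4) (1,4,4,2,4) (1,4,4,3,4) (3,3,3,1,3) (3,3,3,2,3) (3,4,4,1,4) (3,4,4,2,4) (3,4,4,3,4) (4,3,3,1,3) (4,3,3,2,3) (4,4,4,1,4) (4,4,4,2,4) (4,4,4,3,4) — 15.
tap=shift 3: (1,4,4,1,4) (1,4,4,2,4) (1,4,4,3,4) (2,4,4,1,4) (2,4,4,2,4) (2,4,4,3,4) (4,4,4,1,4) (4,4,4,2,4) (4,4,4,3,4) — 9.
Summing: 18 + 15 + 9 = 42.

42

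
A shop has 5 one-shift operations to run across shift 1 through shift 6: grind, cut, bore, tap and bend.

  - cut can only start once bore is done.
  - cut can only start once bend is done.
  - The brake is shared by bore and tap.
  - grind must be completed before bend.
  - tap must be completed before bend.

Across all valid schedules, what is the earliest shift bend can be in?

shift 2

Precedence pushes bend to at least shift 2; downstream work caps bend at shift 5.
bend at shift 2 is achievable: tap in shift 1; bore in shift 2; grind in shift 1; bend in shift 2; cut in shift 3.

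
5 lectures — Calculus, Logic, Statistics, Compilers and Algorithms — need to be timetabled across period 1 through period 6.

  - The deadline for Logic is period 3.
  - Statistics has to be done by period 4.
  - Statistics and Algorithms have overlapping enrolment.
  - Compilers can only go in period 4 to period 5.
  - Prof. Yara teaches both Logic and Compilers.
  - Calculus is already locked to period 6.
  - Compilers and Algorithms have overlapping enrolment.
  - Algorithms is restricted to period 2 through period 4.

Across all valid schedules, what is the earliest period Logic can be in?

period 1

Logic's own window allows nothing later than period 3.
Logic at period 1 is achievable: Algorithms=period 2, Compilers=period 4, Logic=period 1, Statistics=period 1, Calculus=period 6.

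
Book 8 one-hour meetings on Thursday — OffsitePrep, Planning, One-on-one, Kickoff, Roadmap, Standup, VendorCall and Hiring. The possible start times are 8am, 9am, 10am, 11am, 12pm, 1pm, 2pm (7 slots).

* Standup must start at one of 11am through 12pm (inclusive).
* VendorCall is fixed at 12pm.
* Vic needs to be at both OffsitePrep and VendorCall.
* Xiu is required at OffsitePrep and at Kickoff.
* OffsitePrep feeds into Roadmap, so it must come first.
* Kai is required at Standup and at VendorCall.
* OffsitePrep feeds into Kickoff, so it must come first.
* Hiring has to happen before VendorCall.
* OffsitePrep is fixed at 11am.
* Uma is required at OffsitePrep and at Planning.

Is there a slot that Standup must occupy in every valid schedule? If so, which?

Standup's window is 11am–12pm.
VendorCall is fixed at 12pm, and Standup can't share a slot with VendorCall.
So Standup must be 11am.

11am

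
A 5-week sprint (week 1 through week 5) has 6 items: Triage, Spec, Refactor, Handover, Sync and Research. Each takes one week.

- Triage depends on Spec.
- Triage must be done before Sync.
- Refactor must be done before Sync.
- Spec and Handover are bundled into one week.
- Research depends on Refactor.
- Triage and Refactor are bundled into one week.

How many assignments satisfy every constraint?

Splitting on Triage: it can be week 2 (9), week 3 (8), week 4 (3). Listing each branch's schedules as (Spec, Refactor, Handover, Sync, Research) by week number:
Triage=week 2: (1,2,1,3,3) (1,2,1,3,4) (1,2,1,3,5) (1,2,1,4,3) (1,2,1,4,4) (1,2,1,4,5) (1,2,1,5,3) (1,2,1,5,4) (1,2,1,5,5) — 9.
Triage=week 3: (1,3,1,4,4) (1,3,1,4,5) (1,3,1,5,4) (1,3,1,5,5) (2,3,2,4,4) (2,3,2,4,5) (2,3,2,5,4) (2,3,2,5,5) — 8.
Triage=week 4: (1,4,1,5,5) (2,4,2,5,5) (3,4,3,5,5) — 3.
Summing: 9 + 8 + 3 = 20.

20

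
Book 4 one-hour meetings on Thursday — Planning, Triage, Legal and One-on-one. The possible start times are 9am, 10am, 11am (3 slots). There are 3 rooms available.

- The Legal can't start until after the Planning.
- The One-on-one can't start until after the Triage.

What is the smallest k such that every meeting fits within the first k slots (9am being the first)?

2

The precedence chain requires at least 2 distinct slots.
With at most 3 per slot and 4 meetings, at least 2 slots are needed.
2 works (last occupied slot: 10am): for example Legal -> 10am, Triage -> 9am, Planning -> 9am, One-on-one -> 10am.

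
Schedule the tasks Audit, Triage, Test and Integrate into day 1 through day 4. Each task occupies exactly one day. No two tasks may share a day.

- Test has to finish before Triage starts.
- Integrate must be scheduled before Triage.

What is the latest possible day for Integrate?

Downstream work caps Integrate at day 3.
Integrate at day 3 is achievable: Integrate=day 3; Triage=day 4; Audit=day 2; Test=day 1.

day 3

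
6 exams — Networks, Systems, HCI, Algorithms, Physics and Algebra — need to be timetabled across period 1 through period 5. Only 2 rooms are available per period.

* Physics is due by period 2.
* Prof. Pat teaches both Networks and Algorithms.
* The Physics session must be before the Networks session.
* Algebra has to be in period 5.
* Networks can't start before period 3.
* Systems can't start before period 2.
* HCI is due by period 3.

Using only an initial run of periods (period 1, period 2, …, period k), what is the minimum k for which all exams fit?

The precedence chain requires at least 2 distinct periods.
With at most 2 per period and 6 exams, at least 3 periods are needed.
Algebra can't be placed before period 5, so the schedule must run through at least period 5.
5 works (last occupied period: period 5): for example Systems in period 2; Physics in period 1; Networks in period 3; Algebra in period 5; HCI in period 1; Algorithms in period 2.

5 periods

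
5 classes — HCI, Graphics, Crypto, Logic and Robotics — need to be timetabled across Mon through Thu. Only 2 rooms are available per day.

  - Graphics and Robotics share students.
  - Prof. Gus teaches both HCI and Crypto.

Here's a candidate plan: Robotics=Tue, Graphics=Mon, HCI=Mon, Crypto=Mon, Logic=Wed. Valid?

No — it violates: Prof. Gus teaches both HCI and Crypto

Graphics and Robotics share students — holds.
Only 2 rooms are available per day — violated.
Prof. Gus teaches both HCI and Crypto — violated.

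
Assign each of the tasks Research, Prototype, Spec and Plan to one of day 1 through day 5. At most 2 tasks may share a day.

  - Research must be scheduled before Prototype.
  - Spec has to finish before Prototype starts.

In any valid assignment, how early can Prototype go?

day 2

Precedence pushes Prototype to at least day 2.
Prototype at day 2 is achievable: Plan=day 2, Research=day 1, Prototype=day 2, Spec=day 1.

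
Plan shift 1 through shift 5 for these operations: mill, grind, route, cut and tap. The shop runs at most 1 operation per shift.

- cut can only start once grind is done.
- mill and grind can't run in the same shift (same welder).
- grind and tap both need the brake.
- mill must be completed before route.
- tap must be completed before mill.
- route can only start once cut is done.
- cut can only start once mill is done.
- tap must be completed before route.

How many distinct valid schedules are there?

3

Enumerating: mill in shift 2; grind in shift 3; cut in shift 4; route in shift 5; tap in shift 1 | mill=shift 3; grind=shift 2; cut=shift 4; tap=shift 1; route=shift 5 | route in shift 5, mill in shift 3, grind in shift 1, cut in shift 4, tap in shift 2.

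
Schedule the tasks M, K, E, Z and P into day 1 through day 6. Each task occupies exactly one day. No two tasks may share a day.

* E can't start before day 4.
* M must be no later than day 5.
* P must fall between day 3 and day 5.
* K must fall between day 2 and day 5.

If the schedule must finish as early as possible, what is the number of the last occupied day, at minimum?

With at most 1 per day and 5 tasks, at least 5 days are needed.
E can't be placed before day 4, so the schedule must run through at least day 4.
5 works (last occupied day: day 5): for example K in day 2, P in day 3, Z in day 5, M in day 1, E in day 4.

day 5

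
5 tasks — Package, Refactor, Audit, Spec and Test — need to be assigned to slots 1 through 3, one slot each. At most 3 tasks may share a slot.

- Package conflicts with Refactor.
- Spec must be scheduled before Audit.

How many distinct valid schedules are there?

Splitting on Package: it can be 1 (18), 2 (18), 3 (18). Listing each branch's schedules as (Refactor, Audit, Spec, Test):
Package=1: (2,2,1,1) (2,2,1,2) (2,2,1,3) (2,3,1,1) (2,3,1,2) (2,3,1,3) (2,3,2,1) (2,3,2,2) (2,3,2,3) (3,2,1,1) (3,2,1,2) (3,2,1,3) (3,3,1,1) (3,3,1,2) (3,3,1,3) (3,3,2,1) (3,3,2,2) (3,3,2,3) — 18.
Package=2: (1,2,1,1) (1,2,1,2) (1,2,1,3) (1,3,1,1) (1,3,1,2) (1,3,1,3) (1,3,2,1) (1,3,2,2) (1,3,2,3) (3,2,1,1) (3,2,1,2) (3,2,1,3) (3,3,1,1) (3,3,1,2) (3,3,1,3) (3,3,2,1) (3,3,2,2) (3,3,2,3) — 18.
Package=3: (1,2,1,1) (1,2,1,2) (1,2,1,3) (1,3,1,1) (1,3,1,2) (1,3,1,3) (1,3,2,1) (1,3,2,2) (1,3,2,3) (2,2,1,1) (2,2,1,2) (2,2,1,3) (2,3,1,1) (2,3,1,2) (2,3,1,3) (2,3,2,1) (2,3,2,2) (2,3,2,3) — 18.
Summing: 18 + 18 + 18 = 54.

54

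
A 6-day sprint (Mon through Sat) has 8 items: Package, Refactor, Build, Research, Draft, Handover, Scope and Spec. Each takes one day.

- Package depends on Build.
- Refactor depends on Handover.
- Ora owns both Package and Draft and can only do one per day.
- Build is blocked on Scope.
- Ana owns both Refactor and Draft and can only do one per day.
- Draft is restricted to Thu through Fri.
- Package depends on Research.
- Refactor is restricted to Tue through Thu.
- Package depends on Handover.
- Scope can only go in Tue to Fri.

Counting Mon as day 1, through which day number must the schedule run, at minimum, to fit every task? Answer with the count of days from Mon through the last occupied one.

5 days

The precedence chain requires at least 3 distinct days.
Draft can't be placed before Thu — that is day 4 counting from Mon — so the schedule must run through at least 4 days.
Could 4 days be enough, i.e. nothing placed later than Thu? No: Draft's window within 4 days is {Thu}; Scope's window within 4 days is {Tue, Wed, Thu}; Package must come after Research (at Mon or later) → {Tue, Wed, Thu}; Build must come after Scope (at Tue or later) → {Wed, Thu}; Package must come after Build (at Wed or later) → {Thu}; Draft can't share with Package (Thu) → nothing is left.
So 4 days is not enough.
5 works (last occupied day: Fri): for example Refactor in Tue, Handover in Mon, Scope in Tue, Draft in Thu, Spec in Mon, Build in Wed, Research in Mon, Package in Fri.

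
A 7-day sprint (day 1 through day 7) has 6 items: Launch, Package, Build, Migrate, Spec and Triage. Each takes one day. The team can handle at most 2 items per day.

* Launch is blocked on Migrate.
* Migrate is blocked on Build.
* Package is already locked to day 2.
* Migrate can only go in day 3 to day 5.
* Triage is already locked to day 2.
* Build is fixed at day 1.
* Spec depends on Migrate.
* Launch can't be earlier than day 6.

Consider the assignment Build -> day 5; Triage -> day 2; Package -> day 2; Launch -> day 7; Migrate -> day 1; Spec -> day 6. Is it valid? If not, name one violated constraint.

Spec depends on Migrate — holds.
Launch can't be earlier than day 6 — holds.
Migrate can only go in day 3 to day 5 — violated.
The team can handle at most 2 items per day — holds.
Launch is blocked on Migrate — holds.
Build is fixed at day 1 — violated.
Migrate is blocked on Build — violated.
Triage is already locked to day 2 — holds.
Package is already locked to day 2 — holds.

No. Migrate is blocked on Build is not satisfied.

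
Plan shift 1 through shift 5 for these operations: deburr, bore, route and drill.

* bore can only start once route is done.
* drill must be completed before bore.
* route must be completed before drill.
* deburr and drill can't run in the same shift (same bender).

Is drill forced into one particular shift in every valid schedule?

drill can be shift 2 (e.g. bore -> shift 3; drill -> shift 2; deburr -> shift 1; route -> shift 1) or shift 3 (e.g. bore in shift 4, deburr in shift 1, drill in shift 3, route in shift 1).

No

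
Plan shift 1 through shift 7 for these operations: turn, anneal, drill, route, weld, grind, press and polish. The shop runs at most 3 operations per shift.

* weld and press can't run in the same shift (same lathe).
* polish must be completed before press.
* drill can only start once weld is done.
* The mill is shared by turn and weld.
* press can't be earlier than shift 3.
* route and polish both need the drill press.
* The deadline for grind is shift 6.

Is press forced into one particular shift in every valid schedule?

No

press can be shift 3 (e.g. turn in shift 2, route in shift 3, drill in shift 2, press in shift 3, anneal in shift 2, grind in shift 1, weld in shift 1, polish in shift 1) or shift 4 (e.g. anneal in shift 2, grind in shift 1, press in shift 4, polish in shift 1, weld in shift 1, route in shift 3, drill in shift 2, turn in shift 2).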